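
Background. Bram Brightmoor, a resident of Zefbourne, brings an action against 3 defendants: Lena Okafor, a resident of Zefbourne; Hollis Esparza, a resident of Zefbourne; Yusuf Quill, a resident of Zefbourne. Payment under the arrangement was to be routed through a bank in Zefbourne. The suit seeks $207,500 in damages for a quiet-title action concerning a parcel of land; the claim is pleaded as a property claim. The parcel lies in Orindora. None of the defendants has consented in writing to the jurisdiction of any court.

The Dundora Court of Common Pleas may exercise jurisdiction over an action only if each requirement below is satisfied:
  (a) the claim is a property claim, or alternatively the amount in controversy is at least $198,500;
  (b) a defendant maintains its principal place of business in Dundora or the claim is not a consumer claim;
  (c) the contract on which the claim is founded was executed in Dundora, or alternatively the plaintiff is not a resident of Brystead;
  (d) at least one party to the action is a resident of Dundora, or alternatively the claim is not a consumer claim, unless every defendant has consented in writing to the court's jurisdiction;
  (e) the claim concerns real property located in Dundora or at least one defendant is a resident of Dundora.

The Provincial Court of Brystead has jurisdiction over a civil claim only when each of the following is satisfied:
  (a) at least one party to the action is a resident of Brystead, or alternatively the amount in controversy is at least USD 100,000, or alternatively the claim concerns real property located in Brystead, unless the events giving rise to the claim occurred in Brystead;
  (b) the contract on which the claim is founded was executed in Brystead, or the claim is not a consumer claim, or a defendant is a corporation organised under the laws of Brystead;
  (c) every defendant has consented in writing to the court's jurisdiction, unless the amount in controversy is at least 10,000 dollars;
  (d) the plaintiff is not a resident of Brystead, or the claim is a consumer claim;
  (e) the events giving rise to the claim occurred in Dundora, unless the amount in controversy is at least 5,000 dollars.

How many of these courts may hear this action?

1

The Dundora Court of Common Pleas:
  (a) The claim is a property claim, so this disjunct is met. Met.
  (b) The claim is a property claim, not a consumer claim — that alternative is enough. Met.
  (c) The plaintiff resides in Zefbourne, which is not Brystead — that alternative is enough. Met.
  (d) The claim is a property claim, not a consumer claim — that alternative is enough. Satisfied.
  (e) The property lies in Orindora, not Dundora; no defendant resides in Dundora (they reside in Zefbourne, Zefbourne, Zefbourne) — no alternative holds. Condition not met.
  → The court lacks jurisdiction.
The Provincial Court of Brystead:
  (a) The amount in controversy is 207,500 dollars, which meets the $100,000 floor — that alternative is enough. Met.
  (b) The claim is a property claim, not a consumer claim, so one alternative holds. Condition met.
  (c) No such written consent has been filed. The proviso rescues it, though: the amount in controversy is USD 207,500, which meets the USD 10,000 floor. Condition met.
  (d) The plaintiff resides in Zefbourne, which is not Brystead, so one alternative holds. Met.
  (e) The operative events occurred in Orindora, not Dundora. But the amount in controversy is USD 207,500, which meets the USD 5,000 floor, and the 'unless' clause therefore excuses the requirement. Satisfied.
  → Jurisdiction lies.
Courts with jurisdiction: the Provincial Court of Brystead — 1 in total.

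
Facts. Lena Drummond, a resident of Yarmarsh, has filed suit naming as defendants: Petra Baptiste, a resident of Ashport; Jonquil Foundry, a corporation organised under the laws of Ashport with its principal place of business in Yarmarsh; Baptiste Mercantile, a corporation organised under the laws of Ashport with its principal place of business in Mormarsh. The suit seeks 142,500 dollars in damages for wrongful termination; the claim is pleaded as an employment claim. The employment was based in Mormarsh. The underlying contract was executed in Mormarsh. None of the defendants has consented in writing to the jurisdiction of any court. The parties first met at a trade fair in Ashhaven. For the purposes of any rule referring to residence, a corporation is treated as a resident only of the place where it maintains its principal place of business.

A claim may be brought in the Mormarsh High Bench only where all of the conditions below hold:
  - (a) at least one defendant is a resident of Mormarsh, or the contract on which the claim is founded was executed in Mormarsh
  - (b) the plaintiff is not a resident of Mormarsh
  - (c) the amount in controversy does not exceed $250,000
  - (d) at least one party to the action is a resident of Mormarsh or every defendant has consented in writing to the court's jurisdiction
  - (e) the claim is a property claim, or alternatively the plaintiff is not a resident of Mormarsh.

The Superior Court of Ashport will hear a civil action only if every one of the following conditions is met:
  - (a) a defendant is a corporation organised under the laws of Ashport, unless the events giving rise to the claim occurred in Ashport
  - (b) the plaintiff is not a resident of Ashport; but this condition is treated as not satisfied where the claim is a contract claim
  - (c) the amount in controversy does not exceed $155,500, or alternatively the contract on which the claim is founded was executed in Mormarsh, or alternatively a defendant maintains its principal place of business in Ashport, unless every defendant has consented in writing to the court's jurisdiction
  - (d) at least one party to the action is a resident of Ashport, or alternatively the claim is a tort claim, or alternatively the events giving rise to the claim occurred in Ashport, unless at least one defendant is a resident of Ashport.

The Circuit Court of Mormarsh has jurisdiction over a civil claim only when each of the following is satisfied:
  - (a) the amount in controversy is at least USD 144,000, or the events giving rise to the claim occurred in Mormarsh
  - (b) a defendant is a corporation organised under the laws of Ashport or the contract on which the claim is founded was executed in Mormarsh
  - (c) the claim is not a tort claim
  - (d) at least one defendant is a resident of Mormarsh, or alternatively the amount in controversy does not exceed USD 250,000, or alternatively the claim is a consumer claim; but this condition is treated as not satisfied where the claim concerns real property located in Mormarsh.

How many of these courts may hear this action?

The Mormarsh High Bench:
  (a) Baptiste Mercantile resides in Mormarsh, so this disjunct is met. Met.
  (b) The plaintiff resides in Yarmarsh, which is not Mormarsh. Condition met.
  (c) The amount in controversy is 142,500 dollars, within the $250,000 ceiling. Met.
  (d) Baptiste Mercantile resides in Mormarsh, so one alternative holds. Satisfied.
  (e) The plaintiff resides in Yarmarsh, which is not Mormarsh, so this disjunct is met. Met.
  → Every requirement is satisfied — jurisdiction.
The Superior Court of Ashport:
  (a) Jonquil Foundry is organised under the laws of Ashport. Satisfied.
  (b) The plaintiff resides in Yarmarsh, which is not Ashport. The exception is not triggered, since the claim is an employment claim, not a contract claim. Condition met.
  (c) The amount in controversy is $142,500, within the 155,500 dollars ceiling — that alternative is enough. Satisfied.
  (d) Petra Baptiste resides in Ashport, so one alternative holds. Condition met.
  → Every requirement is satisfied — jurisdiction.
The Circuit Court of Mormarsh:
  (a) The operative events occurred in Mormarsh, so one alternative holds. Condition met.
  (b) Jonquil Foundry is organised under the laws of Ashport — that alternative is enough. Satisfied.
  (c) The claim is an employment claim, not a tort claim. Condition met.
  (d) Baptiste Mercantile resides in Mormarsh — that alternative is enough. The exception is not triggered, since the claim does not concern real property. Condition met.
  → The court has jurisdiction.
Courts with jurisdiction: the Mormarsh High Bench, the Superior Court of Ashport, the Circuit Court of Mormarsh — 3 in total.

3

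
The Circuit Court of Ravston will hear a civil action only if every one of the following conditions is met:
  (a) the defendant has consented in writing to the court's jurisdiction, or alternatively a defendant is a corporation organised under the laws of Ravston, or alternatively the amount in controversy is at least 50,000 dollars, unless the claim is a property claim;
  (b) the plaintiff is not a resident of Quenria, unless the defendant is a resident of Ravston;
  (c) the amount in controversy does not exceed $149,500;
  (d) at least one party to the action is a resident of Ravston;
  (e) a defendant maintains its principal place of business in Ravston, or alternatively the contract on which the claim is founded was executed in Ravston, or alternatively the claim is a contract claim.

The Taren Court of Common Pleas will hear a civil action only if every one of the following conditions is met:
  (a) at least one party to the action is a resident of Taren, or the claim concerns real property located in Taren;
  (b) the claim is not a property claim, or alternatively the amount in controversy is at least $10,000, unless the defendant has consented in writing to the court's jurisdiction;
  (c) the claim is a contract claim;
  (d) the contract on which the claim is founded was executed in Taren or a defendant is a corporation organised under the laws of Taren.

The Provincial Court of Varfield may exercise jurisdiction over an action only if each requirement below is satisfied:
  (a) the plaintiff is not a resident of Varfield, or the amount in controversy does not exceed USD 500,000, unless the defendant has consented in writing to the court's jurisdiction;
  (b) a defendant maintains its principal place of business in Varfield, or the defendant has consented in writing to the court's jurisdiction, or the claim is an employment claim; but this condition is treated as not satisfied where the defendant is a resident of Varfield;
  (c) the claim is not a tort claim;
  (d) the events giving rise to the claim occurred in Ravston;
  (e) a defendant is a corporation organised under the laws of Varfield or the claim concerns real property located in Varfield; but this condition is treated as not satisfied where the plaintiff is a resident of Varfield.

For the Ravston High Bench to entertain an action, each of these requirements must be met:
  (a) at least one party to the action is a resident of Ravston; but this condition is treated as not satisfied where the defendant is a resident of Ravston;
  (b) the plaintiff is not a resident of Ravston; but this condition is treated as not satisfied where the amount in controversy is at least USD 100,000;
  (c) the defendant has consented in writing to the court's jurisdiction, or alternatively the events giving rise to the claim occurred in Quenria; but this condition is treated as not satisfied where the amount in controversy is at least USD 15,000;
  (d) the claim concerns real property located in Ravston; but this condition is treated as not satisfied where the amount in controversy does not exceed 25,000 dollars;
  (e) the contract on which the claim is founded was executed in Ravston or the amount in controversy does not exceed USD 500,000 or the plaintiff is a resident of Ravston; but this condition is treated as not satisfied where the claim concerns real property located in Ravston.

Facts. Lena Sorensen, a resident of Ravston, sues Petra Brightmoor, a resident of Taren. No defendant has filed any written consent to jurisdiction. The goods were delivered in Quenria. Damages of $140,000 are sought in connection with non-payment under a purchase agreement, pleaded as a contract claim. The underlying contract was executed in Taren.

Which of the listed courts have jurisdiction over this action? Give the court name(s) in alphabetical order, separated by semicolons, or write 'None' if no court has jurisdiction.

The Circuit Court of Ravston:
  (a) The amount in controversy is 140,000 dollars, which meets the $50,000 floor — that alternative is enough. Met.
  (b) The plaintiff resides in Ravston, which is not Quenria. Met.
  (c) The amount in controversy is $140,000, within the $149,500 ceiling. Met.
  (d) Lena Sorensen resides in Ravston. Met.
  (e) The claim is a contract claim — that alternative is enough. Met.
  → Every requirement is satisfied — jurisdiction.
The Taren Court of Common Pleas:
  (a) Petra Brightmoor resides in Taren, which satisfies one of the alternatives. Condition met.
  (b) The claim is a contract claim, not a property claim, so one alternative holds. Met.
  (c) The claim is a contract claim. Met.
  (d) The contract was executed in Taren, so one alternative holds. Satisfied.
  → All conditions met; jurisdiction exists.
The Provincial Court of Varfield:
  (a) The plaintiff resides in Ravston, which is not Varfield, so this disjunct is met. Condition met.
  (b) No defendant is a corporation; no such written consent has been filed; the claim is a contract claim, not an employment claim — every alternative fails. Fails.
  (c) The claim is a contract claim, not a tort claim. Met.
  (d) The operative events occurred in Quenria, not Ravston. Condition not met.
  (e) No defendant is a corporation; the claim does not concern real property — no alternative holds. Not satisfied.
  → The court lacks jurisdiction.
The Ravston High Bench:
  (a) Lena Sorensen resides in Ravston. And the carve-out is inapplicable — the defendant resides in Taren, not Ravston. Met.
  (b) The plaintiff resides in Ravston. Not satisfied.
  (c) The operative events occurred in Quenria, so one alternative holds. However, the amount in controversy is $140,000, which meets the USD 15,000 floor, which falls within the stated exception and so defeats the condition. Condition not met.
  (d) The claim does not concern real property. Fails.
  (e) The amount in controversy is 140,000 dollars, within the USD 500,000 ceiling, so this disjunct is met. The exception is not triggered, since the claim does not concern real property. Met.
  → No jurisdiction.

the Circuit Court of Ravston; the Taren Court of Common Pleas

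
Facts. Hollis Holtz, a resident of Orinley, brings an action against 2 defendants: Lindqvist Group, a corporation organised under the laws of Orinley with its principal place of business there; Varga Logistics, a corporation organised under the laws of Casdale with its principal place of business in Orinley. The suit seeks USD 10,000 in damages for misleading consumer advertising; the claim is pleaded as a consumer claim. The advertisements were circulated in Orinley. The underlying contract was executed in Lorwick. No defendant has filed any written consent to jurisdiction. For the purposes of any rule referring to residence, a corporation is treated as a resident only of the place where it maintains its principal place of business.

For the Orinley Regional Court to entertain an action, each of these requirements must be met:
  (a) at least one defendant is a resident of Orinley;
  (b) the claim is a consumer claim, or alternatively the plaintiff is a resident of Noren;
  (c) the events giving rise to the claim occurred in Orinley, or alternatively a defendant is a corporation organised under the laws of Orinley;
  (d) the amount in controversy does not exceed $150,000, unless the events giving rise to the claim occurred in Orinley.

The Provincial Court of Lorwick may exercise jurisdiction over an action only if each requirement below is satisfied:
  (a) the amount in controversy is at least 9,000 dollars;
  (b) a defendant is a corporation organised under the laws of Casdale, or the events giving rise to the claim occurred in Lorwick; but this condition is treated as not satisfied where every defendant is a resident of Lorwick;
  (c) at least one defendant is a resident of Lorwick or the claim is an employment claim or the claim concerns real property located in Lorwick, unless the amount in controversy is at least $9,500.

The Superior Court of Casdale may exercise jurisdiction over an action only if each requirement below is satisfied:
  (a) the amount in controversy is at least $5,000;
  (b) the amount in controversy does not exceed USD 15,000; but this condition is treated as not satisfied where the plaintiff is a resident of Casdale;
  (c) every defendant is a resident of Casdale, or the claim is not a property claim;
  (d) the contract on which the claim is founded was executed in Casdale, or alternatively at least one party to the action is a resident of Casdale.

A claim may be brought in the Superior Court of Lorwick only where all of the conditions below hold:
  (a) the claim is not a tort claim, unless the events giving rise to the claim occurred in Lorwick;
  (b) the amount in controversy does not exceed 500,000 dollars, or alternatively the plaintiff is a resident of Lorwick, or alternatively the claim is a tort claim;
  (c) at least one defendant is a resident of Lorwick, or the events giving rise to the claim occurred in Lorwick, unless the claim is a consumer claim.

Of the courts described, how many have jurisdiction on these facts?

The Orinley Regional Court:
  (a) Lindqvist Group resides in Orinley. Met.
  (b) The claim is a consumer claim — that alternative is enough. Satisfied.
  (c) The operative events occurred in Orinley, so this disjunct is met. Condition met.
  (d) The amount in controversy is 10,000 dollars, within the 150,000 dollars ceiling. Satisfied.
  → Every requirement is satisfied — jurisdiction.
The Provincial Court of Lorwick:
  (a) The amount in controversy is USD 10,000, which meets the 9,000 dollars floor. Met.
  (b) Varga Logistics is organised under the laws of Casdale, so this disjunct is met. The carve-out does not apply: the defendants reside as follows — Lindqvist Group in Orinley, Varga Logistics in Orinley — not all in Lorwick. Condition met.
  (c) No defendant resides in Lorwick (they reside in Orinley, Orinley); the claim is a consumer claim, not an employment claim; the claim does not concern real property — none of the alternatives is met. But the amount in controversy is 10,000 dollars, which meets the $9,500 floor, and the 'unless' clause therefore excuses the requirement. Condition met.
  → The court has jurisdiction.
The Superior Court of Casdale:
  (a) The amount in controversy is $10,000, which meets the USD 5,000 floor. Satisfied.
  (b) The amount in controversy is USD 10,000, within the 15,000 dollars ceiling. And the carve-out is inapplicable — the plaintiff resides in Orinley, not Casdale. Condition met.
  (c) The claim is a consumer claim, not a property claim, which satisfies one of the alternatives. Met.
  (d) The contract was executed in Lorwick, not Casdale; no party resides in Casdale — none of the alternatives is met. Fails.
  → At least one condition fails; no jurisdiction.
The Superior Court of Lorwick:
  (a) The claim is a consumer claim, not a tort claim. Condition met.
  (b) The amount in controversy is 10,000 dollars, within the USD 500,000 ceiling, so one alternative holds. Satisfied.
  (c) No defendant resides in Lorwick (they reside in Orinley, Orinley); the operative events occurred in Orinley, not Lorwick — none of the alternatives is met. But the claim is a consumer claim, and the 'unless' clause therefore excuses the requirement. Met.
  → The court has jurisdiction.
Courts with jurisdiction: the Orinley Regional Court, the Provincial Court of Lorwick, the Superior Court of Lorwick — 3 in total.

3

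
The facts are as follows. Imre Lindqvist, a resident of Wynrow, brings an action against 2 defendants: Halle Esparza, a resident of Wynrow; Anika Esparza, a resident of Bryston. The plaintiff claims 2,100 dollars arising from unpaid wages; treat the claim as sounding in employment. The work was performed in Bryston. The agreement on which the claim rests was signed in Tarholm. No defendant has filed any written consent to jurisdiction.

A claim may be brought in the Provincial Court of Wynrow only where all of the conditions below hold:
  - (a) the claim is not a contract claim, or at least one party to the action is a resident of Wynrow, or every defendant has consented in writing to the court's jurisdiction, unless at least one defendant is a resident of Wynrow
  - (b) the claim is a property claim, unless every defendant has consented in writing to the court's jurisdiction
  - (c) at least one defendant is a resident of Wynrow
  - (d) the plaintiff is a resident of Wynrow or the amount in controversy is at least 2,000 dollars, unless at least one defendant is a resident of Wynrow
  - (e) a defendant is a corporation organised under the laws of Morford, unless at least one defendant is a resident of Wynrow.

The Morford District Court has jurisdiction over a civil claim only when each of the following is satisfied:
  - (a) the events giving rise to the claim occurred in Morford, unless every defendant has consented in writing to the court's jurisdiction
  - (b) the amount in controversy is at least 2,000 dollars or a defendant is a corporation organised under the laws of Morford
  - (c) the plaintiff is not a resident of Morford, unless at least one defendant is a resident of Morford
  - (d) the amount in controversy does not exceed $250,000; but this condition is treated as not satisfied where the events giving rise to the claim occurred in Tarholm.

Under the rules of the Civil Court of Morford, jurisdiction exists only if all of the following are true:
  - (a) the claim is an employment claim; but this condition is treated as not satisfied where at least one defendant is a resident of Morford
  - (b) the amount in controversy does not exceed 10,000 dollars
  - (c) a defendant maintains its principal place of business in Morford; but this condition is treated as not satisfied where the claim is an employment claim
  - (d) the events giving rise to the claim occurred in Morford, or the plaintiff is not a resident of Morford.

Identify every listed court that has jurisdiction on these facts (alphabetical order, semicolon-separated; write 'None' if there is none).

None

The Provincial Court of Wynrow:
  (a) The claim is an employment claim, not a contract claim, which satisfies one of the alternatives. Satisfied.
  (b) The claim is an employment claim, not a property claim. And no such written consent has been filed, so the proviso does not save it. Not satisfied.
  (c) Halle Esparza resides in Wynrow. Satisfied.
  (d) The plaintiff resides in Wynrow — that alternative is enough. Satisfied.
  (e) No defendant is a corporation. However, Halle Esparza resides in Wynrow, so the 'unless' proviso supplies this condition. Satisfied.
  → At least one condition fails; no jurisdiction.
The Morford District Court:
  (a) The operative events occurred in Bryston, not Morford. And no such written consent has been filed, so the proviso does not save it. Condition not met.
  (b) The amount in controversy is USD 2,100, which meets the USD 2,000 floor, so one alternative holds. Satisfied.
  (c) The plaintiff resides in Wynrow, which is not Morford. Condition met.
  (d) The amount in controversy is $2,100, within the $250,000 ceiling. And the carve-out is inapplicable — the operative events occurred in Bryston, not Tarholm. Condition met.
  → No jurisdiction.
The Civil Court of Morford:
  (a) The claim is an employment claim. And the carve-out is inapplicable — no defendant resides in Morford (they reside in Wynrow, Bryston). Condition met.
  (b) The amount in controversy is $2,100, within the $10,000 ceiling. Satisfied.
  (c) No defendant is a corporation. Condition not met.
  (d) The plaintiff resides in Wynrow, which is not Morford, so one alternative holds. Condition met.
  → The court lacks jurisdiction.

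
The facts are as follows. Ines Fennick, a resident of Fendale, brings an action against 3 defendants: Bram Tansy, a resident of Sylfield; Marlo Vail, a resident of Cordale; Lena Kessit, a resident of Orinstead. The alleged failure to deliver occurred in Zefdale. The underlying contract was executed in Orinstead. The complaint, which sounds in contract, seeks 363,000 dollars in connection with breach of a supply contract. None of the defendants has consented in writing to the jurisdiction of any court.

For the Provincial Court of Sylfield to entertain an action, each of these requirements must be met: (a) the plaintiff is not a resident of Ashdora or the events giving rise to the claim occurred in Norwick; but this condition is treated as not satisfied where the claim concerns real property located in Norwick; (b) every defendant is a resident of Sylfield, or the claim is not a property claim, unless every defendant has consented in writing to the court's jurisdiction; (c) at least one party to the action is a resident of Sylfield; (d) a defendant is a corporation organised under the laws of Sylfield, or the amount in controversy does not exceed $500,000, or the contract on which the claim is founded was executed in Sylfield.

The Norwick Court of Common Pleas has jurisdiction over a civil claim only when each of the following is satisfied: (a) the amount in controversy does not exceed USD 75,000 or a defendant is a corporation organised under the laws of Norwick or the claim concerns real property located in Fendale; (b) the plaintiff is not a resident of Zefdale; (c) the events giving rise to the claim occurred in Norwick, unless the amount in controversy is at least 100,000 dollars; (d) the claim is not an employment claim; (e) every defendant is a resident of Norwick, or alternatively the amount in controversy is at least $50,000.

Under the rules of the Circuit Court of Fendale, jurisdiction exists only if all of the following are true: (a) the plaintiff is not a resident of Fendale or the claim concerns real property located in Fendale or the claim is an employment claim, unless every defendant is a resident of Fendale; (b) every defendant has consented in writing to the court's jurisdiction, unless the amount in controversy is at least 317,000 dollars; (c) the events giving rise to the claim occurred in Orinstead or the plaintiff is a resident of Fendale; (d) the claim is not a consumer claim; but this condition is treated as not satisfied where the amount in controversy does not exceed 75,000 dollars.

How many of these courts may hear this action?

1

The Provincial Court of Sylfield:
  (a) The plaintiff resides in Fendale, which is not Ashdora — that alternative is enough. And the carve-out is inapplicable — the claim does not concern real property. Met.
  (b) The claim is a contract claim, not a property claim — that alternative is enough. Satisfied.
  (c) Bram Tansy resides in Sylfield. Satisfied.
  (d) The amount in controversy is 363,000 dollars, within the USD 500,000 ceiling — that alternative is enough. Met.
  → Every requirement is satisfied — jurisdiction.
The Norwick Court of Common Pleas:
  (a) The amount in controversy is USD 363,000, above the USD 75,000 ceiling; no defendant is a corporation; the claim does not concern real property — none of the alternatives is met. Condition not met.
  (b) The plaintiff resides in Fendale, which is not Zefdale. Met.
  (c) The operative events occurred in Zefdale, not Norwick. However, the amount in controversy is $363,000, which meets the USD 100,000 floor, so the 'unless' proviso supplies this condition. Satisfied.
  (d) The claim is a contract claim, not an employment claim. Condition met.
  (e) The amount in controversy is USD 363,000, which meets the USD 50,000 floor, so this disjunct is met. Satisfied.
  → Not every requirement is met — no jurisdiction.
The Circuit Court of Fendale:
  (a) The plaintiff resides in Fendale; the claim does not concern real property; the claim is a contract claim, not an employment claim — no alternative holds. Nor does the 'unless' clause help: the defendants reside as follows — Bram Tansy in Sylfield, Marlo Vail in Cordale, Lena Kessit in Orinstead — not all in Fendale. Not met.
  (b) No such written consent has been filed. The proviso rescues it, though: the amount in controversy is 363,000 dollars, which meets the $317,000 floor. Satisfied.
  (c) The plaintiff resides in Fendale, so this disjunct is met. Condition met.
  (d) The claim is a contract claim, not a consumer claim. The exception is not triggered, since the amount in controversy is USD 363,000, above the 75,000 dollars ceiling. Satisfied.
  → No jurisdiction.
Courts with jurisdiction: the Provincial Court of Sylfield — 1 in total.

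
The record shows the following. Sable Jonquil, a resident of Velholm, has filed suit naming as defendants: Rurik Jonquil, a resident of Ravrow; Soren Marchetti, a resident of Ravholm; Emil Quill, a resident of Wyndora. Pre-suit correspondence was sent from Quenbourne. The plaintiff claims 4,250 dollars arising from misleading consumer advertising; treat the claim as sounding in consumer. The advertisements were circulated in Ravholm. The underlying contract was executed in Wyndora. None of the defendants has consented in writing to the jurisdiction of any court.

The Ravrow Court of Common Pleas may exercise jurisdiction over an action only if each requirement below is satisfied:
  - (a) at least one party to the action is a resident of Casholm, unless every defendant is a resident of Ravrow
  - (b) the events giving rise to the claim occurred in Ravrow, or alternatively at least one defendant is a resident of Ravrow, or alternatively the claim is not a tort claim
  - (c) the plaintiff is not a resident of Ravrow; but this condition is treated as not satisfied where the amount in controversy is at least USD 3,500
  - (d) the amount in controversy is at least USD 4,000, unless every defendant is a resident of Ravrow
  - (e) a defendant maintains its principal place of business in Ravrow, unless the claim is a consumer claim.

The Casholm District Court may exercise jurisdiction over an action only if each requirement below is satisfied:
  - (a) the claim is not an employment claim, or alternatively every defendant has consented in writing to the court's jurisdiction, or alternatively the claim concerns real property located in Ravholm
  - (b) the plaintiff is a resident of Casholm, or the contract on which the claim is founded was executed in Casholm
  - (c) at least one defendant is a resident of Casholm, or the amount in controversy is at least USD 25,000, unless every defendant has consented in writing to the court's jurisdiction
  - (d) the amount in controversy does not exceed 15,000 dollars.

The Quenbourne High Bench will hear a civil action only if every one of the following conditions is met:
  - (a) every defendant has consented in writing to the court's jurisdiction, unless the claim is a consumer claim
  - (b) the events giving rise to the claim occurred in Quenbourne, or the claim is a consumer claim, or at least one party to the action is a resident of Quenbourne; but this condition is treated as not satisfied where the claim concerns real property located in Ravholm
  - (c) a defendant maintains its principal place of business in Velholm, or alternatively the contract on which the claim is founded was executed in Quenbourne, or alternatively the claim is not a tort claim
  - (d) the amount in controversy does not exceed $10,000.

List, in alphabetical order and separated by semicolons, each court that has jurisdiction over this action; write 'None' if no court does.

the Quenbourne High Bench

The Ravrow Court of Common Pleas:
  (a) No party resides in Casholm. And the defendants reside as follows — Rurik Jonquil in Ravrow, Soren Marchetti in Ravholm, Emil Quill in Wyndora — not all in Ravrow, so the proviso does not save it. Condition not met.
  (b) Rurik Jonquil resides in Ravrow — that alternative is enough. Satisfied.
  (c) The plaintiff resides in Velholm, which is not Ravrow. But the amount in controversy is 4,250 dollars, which meets the $3,500 floor, triggering the carve-out and defeating this condition. Fails.
  (d) The amount in controversy is USD 4,250, which meets the 4,000 dollars floor. Met.
  (e) No defendant is a corporation. But the claim is a consumer claim, and the 'unless' clause therefore excuses the requirement. Condition met.
  → No jurisdiction.
The Casholm District Court:
  (a) The claim is a consumer claim, not an employment claim — that alternative is enough. Condition met.
  (b) The plaintiff resides in Velholm, not Casholm; the contract was executed in Wyndora, not Casholm — no alternative holds. Not satisfied.
  (c) No defendant resides in Casholm (they reside in Ravrow, Ravholm, Wyndora); the amount in controversy is $4,250, below the 25,000 dollars floor — none of the alternatives is met. And no such written consent has been filed, so the proviso does not save it. Condition not met.
  (d) The amount in controversy is $4,250, within the USD 15,000 ceiling. Met.
  → At least one condition fails; no jurisdiction.
The Quenbourne High Bench:
  (a) No such written consent has been filed. However, the claim is a consumer claim, so the 'unless' proviso supplies this condition. Satisfied.
  (b) The claim is a consumer claim, so this disjunct is met. The carve-out does not apply: the claim does not concern real property. Condition met.
  (c) The claim is a consumer claim, not a tort claim, which satisfies one of the alternatives. Condition met.
  (d) The amount in controversy is USD 4,250, within the USD 10,000 ceiling. Condition met.
  → The court has jurisdiction.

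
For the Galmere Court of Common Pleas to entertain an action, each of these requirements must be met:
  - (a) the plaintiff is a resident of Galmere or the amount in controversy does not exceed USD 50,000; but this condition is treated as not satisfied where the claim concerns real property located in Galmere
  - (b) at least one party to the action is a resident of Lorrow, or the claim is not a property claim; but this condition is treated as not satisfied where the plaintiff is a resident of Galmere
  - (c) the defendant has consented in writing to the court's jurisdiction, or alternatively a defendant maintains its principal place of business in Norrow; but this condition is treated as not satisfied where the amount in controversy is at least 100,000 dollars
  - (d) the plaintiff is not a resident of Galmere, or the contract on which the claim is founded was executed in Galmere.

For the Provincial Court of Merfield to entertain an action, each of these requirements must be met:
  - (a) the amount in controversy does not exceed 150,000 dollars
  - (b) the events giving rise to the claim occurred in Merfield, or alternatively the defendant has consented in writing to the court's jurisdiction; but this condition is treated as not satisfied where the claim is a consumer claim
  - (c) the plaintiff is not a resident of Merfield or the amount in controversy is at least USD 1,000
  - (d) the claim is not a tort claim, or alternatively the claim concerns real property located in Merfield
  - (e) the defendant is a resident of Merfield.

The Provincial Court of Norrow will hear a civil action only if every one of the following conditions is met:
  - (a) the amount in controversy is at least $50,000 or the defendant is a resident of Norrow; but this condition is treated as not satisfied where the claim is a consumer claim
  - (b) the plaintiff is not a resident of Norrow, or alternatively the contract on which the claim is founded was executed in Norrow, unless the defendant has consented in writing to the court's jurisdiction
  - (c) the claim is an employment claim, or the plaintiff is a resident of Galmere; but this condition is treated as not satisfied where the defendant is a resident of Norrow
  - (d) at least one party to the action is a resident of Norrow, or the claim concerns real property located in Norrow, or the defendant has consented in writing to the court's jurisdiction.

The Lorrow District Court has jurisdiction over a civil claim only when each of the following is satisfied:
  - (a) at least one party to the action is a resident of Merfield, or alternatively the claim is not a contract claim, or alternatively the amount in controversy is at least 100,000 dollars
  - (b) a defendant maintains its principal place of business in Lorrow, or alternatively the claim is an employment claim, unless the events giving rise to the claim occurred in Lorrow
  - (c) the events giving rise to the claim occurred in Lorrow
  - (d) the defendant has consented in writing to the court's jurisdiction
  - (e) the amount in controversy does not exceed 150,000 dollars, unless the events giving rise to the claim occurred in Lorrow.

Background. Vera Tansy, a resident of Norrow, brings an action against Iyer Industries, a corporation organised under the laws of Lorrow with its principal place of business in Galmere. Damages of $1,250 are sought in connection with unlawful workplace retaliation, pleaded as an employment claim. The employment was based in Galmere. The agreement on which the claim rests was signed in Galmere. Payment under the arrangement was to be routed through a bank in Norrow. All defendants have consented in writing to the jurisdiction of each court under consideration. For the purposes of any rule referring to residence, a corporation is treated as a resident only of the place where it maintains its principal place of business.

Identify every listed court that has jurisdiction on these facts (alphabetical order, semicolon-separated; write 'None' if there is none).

The Galmere Court of Common Pleas:
  (a) The amount in controversy is $1,250, within the $50,000 ceiling, so one alternative holds. The exception is not triggered, since the claim does not concern real property. Condition met.
  (b) The claim is an employment claim, not a property claim, which satisfies one of the alternatives. And the carve-out is inapplicable — the plaintiff resides in Norrow, not Galmere. Satisfied.
  (c) Every defendant has filed written consent, so this disjunct is met. The carve-out does not apply: the amount in controversy is USD 1,250, below the 100,000 dollars floor. Satisfied.
  (d) The plaintiff resides in Norrow, which is not Galmere, which satisfies one of the alternatives. Met.
  → Jurisdiction lies.
The Provincial Court of Merfield:
  (a) The amount in controversy is USD 1,250, within the USD 150,000 ceiling. Condition met.
  (b) Every defendant has filed written consent, which satisfies one of the alternatives. And the carve-out is inapplicable — the claim is an employment claim, not a consumer claim. Satisfied.
  (c) The plaintiff resides in Norrow, which is not Merfield, so this disjunct is met. Condition met.
  (d) The claim is an employment claim, not a tort claim, which satisfies one of the alternatives. Condition met.
  (e) The defendant resides in Galmere, not Merfield. Not satisfied.
  → At least one condition fails; no jurisdiction.
The Provincial Court of Norrow:
  (a) The amount in controversy is USD 1,250, below the USD 50,000 floor; the defendant resides in Galmere, not Norrow — none of the alternatives is met. Condition not met.
  (b) The plaintiff resides in Norrow; the contract was executed in Galmere, not Norrow — no alternative holds. However, every defendant has filed written consent, so the 'unless' proviso supplies this condition. Condition met.
  (c) The claim is an employment claim, so one alternative holds. The exception is not triggered, since the defendant resides in Galmere, not Norrow. Condition met.
  (d) Vera Tansy resides in Norrow, which satisfies one of the alternatives. Met.
  → No jurisdiction.
The Lorrow District Court:
  (a) The claim is an employment claim, not a contract claim — that alternative is enough. Condition met.
  (b) The claim is an employment claim, which satisfies one of the alternatives. Condition met.
  (c) The operative events occurred in Galmere, not Lorrow. Condition not met.
  (d) Every defendant has filed written consent. Condition met.
  (e) The amount in controversy is USD 1,250, within the 150,000 dollars ceiling. Condition met.
  → Not every requirement is met — no jurisdiction.

the Galmere Court of Common Pleas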